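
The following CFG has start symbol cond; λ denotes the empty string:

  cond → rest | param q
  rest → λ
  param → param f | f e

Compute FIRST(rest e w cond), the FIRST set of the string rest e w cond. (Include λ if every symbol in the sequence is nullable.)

{ e }

Add FIRST(rest)\{λ} = {  }; rest is nullable, continue.
e is a terminal; add {e} and stop.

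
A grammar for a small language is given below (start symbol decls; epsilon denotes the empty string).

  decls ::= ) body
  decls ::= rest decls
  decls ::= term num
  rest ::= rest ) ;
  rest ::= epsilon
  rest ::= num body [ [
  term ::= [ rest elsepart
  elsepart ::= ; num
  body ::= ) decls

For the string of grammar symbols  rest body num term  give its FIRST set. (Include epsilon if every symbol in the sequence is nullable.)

{ ), num }

Add FIRST(rest)\{epsilon} = { ), num }; rest is nullable, continue.
Add FIRST(body) = { ) }; body is not nullable, stop.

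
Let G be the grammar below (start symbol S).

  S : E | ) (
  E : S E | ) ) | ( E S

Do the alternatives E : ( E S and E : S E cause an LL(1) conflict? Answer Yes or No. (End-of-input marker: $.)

FIRST(( E S) = { ( } and FIRST(S E) = { (, ) }.
Both contain (, so the two alternatives are not disjoint — LL(1) conflict.

Yes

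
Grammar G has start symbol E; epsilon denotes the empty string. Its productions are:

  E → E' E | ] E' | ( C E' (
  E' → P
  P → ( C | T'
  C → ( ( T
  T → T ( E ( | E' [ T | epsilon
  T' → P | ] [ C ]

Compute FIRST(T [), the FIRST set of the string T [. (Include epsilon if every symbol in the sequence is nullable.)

{ (, [, ] }

Add FIRST(T)\{epsilon} = { (, ] }; T is nullable, continue.
[ is a terminal; add {[} and stop.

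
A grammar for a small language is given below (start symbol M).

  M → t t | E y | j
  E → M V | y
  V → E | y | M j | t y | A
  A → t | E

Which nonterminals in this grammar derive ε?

No nonterminal has an empty production or an RHS whose symbols are all nullable.

{ } (none)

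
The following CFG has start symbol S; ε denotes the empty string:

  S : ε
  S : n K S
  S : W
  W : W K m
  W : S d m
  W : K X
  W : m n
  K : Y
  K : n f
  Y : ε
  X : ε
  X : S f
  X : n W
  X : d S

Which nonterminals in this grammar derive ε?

Directly nullable (have an ε-production): S, Y, X.
K : Y with every symbol nullable, so K is nullable.
W : K X with every symbol nullable, so W is nullable.

{ K, S, W, X, Y }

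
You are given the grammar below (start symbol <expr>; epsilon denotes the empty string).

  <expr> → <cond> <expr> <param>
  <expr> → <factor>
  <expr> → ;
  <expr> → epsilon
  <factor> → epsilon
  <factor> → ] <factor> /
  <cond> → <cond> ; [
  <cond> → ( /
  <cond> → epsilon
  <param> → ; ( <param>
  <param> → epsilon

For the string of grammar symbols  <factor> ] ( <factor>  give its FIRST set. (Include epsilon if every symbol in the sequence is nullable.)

{ ] }

Add FIRST(<factor>)\{epsilon} = { ] }; <factor> is nullable, continue.
] is a terminal; add {]} and stop.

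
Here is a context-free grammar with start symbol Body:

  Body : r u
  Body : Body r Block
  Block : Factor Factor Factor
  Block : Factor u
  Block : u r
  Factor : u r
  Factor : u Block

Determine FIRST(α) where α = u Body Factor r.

{ u }

u is a terminal; add {u} and stop.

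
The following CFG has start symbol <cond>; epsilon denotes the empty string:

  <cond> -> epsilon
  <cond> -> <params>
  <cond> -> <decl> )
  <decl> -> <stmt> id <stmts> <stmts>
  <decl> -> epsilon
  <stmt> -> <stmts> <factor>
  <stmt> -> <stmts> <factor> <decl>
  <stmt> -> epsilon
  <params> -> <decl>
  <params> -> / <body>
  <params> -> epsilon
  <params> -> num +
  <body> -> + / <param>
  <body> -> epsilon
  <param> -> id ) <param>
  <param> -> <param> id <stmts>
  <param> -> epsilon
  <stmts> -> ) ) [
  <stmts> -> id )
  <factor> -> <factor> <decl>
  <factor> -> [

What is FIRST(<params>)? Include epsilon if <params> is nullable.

From <params> -> <decl>: add FIRST(<decl>) = { ), id, epsilon } (including epsilon since <decl> is nullable).
<params> -> / <body> contributes {/}.
<params> -> epsilon contributes epsilon.
<params> -> num + contributes {num}.
Union: FIRST(<params>) = { ), /, id, num, epsilon }.

{ ), /, id, num, epsilon }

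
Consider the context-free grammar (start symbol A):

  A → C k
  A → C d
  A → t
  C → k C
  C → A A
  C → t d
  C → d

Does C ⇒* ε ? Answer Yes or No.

No

No nonterminal in this grammar is nullable.
No production of C has an RHS whose symbols are all nullable, so C is not nullable.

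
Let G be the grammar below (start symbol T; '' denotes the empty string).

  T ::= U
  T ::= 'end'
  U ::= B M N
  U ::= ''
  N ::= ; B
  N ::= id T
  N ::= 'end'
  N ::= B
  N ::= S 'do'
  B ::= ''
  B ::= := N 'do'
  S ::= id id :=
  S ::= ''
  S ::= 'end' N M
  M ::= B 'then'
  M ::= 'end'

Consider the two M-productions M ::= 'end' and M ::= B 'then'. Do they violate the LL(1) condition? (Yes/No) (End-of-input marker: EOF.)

FIRST('end') = { 'end' } and FIRST(B 'then') = { 'then', := }.
The FIRST sets are disjoint and neither alternative is nullable — no conflict.

No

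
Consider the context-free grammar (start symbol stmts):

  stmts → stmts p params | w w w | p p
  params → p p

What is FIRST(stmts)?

From stmts → stmts p params: add FIRST(stmts) = { p, w }.
stmts → w w w contributes {w}.
stmts → p p contributes {p}.
Union: FIRST(stmts) = { p, w }.

{ p, w }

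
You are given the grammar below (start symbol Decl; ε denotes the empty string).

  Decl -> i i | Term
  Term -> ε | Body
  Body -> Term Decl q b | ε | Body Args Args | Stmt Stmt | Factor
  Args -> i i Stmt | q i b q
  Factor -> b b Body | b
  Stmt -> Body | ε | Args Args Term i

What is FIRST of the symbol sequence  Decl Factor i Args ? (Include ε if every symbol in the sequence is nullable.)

Add FIRST(Decl)\{ε} = { b, i, q }; Decl is nullable, continue.
Add FIRST(Factor) = { b }; Factor is not nullable, stop.

{ b, i, q }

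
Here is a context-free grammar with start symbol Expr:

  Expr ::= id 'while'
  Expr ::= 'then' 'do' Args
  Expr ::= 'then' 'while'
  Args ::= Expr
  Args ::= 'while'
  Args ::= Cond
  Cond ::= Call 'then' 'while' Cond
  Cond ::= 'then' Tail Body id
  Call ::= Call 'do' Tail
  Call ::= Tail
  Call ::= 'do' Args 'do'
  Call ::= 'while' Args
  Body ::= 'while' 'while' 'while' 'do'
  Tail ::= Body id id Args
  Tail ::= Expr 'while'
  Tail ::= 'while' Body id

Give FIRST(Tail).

From Tail ::= Body id id Args: add FIRST(Body) = { 'while' }.
From Tail ::= Expr 'while': add FIRST(Expr) = { 'then', id }.
Tail ::= 'while' Body id contributes {'while'}.
Union: FIRST(Tail) = { 'then', 'while', id }.

{ 'then', 'while', id }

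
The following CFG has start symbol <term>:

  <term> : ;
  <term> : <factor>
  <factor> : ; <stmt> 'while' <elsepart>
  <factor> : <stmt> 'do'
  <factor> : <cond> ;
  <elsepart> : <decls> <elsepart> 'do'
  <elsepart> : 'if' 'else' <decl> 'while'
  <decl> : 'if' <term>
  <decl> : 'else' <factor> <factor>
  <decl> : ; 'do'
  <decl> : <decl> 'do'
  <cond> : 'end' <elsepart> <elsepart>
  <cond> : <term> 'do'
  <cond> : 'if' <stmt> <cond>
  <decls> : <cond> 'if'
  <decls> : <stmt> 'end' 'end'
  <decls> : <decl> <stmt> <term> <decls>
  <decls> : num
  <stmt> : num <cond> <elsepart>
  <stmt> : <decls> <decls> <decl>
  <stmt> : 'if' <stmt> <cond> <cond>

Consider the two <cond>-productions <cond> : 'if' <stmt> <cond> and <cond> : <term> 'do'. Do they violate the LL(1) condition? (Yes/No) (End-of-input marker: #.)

Yes

FIRST('if' <stmt> <cond>) = { 'if' } and FIRST(<term> 'do') = { 'else', 'end', 'if', ;, num }.
Both contain 'if', so the two alternatives are not disjoint — LL(1) conflict.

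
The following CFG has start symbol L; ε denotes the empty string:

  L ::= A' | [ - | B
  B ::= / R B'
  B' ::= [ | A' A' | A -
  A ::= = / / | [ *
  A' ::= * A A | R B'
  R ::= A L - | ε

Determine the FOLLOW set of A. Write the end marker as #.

{ #, *, -, /, =, [ }

In B' ::= A -: add FIRST(-) = { - }.
In A' ::= * A A: add FIRST(A) = { =, [ }.
In A' ::= * A A: A is at the end, add FOLLOW(A') = { #, *, -, =, [ }.
In R ::= A L -: add FIRST(L -) = { *, /, =, [ }.
Union: FOLLOW(A) = { #, *, -, /, =, [ }.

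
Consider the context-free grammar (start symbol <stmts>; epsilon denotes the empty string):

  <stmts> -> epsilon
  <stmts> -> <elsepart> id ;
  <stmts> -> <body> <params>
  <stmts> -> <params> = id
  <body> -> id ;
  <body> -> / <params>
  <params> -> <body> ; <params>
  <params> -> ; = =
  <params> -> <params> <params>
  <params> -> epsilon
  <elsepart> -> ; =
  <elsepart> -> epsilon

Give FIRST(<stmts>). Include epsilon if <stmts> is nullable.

{ /, ;, =, id, epsilon }

<stmts> -> epsilon contributes epsilon.
From <stmts> -> <elsepart> id ;: <elsepart> nullable, take FIRST(<elsepart>) ∪ {id} = { ;, id }.
From <stmts> -> <body> <params>: add FIRST(<body>) = { /, id }.
From <stmts> -> <params> = id: <params> nullable, take FIRST(<params>) ∪ {=} = { /, ;, =, id }.
Union: FIRST(<stmts>) = { /, ;, =, id, epsilon }.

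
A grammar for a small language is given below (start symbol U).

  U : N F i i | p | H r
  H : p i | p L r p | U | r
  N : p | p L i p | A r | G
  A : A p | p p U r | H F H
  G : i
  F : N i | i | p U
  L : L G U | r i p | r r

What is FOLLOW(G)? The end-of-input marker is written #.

{ i, p, r }

In N : G: G is at the end, add FOLLOW(N) = { i, p, r }.
In L : L G U: add FIRST(U) = { i, p, r }.
Union: FOLLOW(G) = { i, p, r }.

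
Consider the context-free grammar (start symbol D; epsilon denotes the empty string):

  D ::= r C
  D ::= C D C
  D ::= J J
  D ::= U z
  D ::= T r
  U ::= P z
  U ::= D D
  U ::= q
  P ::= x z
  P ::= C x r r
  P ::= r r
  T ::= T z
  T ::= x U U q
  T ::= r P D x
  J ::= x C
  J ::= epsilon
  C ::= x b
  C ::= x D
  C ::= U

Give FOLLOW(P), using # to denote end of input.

In U ::= P z: add FIRST(z) = { z }.
In T ::= r P D x: add FIRST(D x) = { q, r, x, z }.
Union: FOLLOW(P) = { q, r, x, z }.

{ q, r, x, z }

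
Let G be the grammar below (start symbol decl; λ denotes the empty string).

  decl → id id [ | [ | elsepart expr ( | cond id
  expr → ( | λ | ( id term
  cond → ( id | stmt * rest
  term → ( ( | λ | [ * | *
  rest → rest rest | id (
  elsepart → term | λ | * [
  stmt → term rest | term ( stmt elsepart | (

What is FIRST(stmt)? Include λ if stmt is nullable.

{ (, *, [, id }

From stmt → term rest: term nullable, take FIRST(term) ∪ FIRST(rest) = { (, *, [, id }.
From stmt → term ( stmt elsepart: term nullable, take FIRST(term) ∪ {(} = { (, *, [ }.
stmt → ( contributes {(}.
Union: FIRST(stmt) = { (, *, [, id }.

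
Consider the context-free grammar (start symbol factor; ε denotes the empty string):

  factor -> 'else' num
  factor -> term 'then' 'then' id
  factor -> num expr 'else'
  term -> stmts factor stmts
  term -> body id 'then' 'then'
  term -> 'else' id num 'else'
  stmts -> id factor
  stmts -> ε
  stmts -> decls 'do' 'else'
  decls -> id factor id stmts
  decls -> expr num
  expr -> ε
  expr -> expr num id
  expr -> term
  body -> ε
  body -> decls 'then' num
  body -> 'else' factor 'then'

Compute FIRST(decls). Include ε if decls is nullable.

{ 'else', id, num }

decls -> id factor id stmts contributes {id}.
From decls -> expr num: expr nullable, take FIRST(expr) ∪ {num} = { 'else', id, num }.
Union: FIRST(decls) = { 'else', id, num }.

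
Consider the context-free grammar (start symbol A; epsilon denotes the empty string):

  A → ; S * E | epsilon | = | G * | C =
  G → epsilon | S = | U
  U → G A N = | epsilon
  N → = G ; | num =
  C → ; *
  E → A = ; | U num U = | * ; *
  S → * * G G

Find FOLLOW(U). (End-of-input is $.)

{ *, ;, =, num }

In G → U: U is at the end, add FOLLOW(G) = { *, ;, =, num }.
In E → U num U =: add FIRST(num U =) = { num }.
In E → U num U =: add FIRST(=) = { = }.
Union: FOLLOW(U) = { *, ;, =, num }.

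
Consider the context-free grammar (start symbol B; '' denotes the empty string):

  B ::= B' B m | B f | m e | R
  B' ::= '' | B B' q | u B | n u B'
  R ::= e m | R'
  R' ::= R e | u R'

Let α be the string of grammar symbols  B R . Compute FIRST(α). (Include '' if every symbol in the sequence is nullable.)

Add FIRST(B) = { e, m, n, u }; B is not nullable, stop.

{ e, m, n, u }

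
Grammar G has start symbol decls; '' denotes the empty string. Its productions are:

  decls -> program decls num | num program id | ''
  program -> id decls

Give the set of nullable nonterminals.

{ decls }

Directly nullable (have an ''-production): decls.
No other nonterminal has a production whose RHS symbols are all nullable.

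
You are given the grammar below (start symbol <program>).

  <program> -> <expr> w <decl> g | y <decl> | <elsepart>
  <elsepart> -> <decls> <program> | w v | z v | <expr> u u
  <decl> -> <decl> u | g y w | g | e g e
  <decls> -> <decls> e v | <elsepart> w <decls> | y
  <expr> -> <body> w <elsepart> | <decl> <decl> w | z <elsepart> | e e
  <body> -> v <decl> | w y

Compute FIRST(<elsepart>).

{ e, g, v, w, y, z }

From <elsepart> -> <decls> <program>: add FIRST(<decls>) = { e, g, v, w, y, z }.
<elsepart> -> w v contributes {w}.
<elsepart> -> z v contributes {z}.
From <elsepart> -> <expr> u u: add FIRST(<expr>) = { e, g, v, w, z }.
Union: FIRST(<elsepart>) = { e, g, v, w, y, z }.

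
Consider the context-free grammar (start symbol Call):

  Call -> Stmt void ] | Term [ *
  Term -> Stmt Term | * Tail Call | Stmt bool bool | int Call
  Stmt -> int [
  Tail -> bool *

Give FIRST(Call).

From Call -> Stmt void ]: add FIRST(Stmt) = { int }.
From Call -> Term [ *: add FIRST(Term) = { *, int }.
Union: FIRST(Call) = { *, int }.

{ *, int }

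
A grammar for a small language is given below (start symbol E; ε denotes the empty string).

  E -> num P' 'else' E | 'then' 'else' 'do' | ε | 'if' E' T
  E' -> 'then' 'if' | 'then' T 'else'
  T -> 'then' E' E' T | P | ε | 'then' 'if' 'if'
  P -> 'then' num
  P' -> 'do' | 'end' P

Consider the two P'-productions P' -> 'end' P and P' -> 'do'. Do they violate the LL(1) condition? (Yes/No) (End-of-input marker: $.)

FIRST('end' P) = { 'end' } and FIRST('do') = { 'do' }.
The FIRST sets are disjoint and neither alternative is nullable — no conflict.

No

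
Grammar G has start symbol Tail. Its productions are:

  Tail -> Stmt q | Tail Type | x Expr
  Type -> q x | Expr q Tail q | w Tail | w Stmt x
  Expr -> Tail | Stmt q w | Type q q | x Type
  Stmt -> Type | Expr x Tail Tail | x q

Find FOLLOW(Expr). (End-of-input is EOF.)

In Tail -> x Expr: Expr is at the end, add FOLLOW(Tail) = { EOF, q, w, x }.
In Type -> Expr q Tail q: add FIRST(q Tail q) = { q }.
In Stmt -> Expr x Tail Tail: add FIRST(x Tail Tail) = { x }.
Union: FOLLOW(Expr) = { EOF, q, w, x }.

{ EOF, q, w, x }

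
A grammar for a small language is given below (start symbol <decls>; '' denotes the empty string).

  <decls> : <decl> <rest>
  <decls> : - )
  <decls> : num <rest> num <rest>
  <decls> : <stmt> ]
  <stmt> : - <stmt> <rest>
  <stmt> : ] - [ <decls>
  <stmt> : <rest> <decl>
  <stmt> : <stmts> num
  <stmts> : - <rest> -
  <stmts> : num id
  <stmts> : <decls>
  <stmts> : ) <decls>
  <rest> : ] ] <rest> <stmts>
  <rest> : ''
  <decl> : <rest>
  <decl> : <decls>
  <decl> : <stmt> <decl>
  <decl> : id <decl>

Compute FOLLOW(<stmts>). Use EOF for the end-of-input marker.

In <stmt> : <stmts> num: add FIRST(num) = { num }.
In <rest> : ] ] <rest> <stmts>: <stmts> is at the end, add FOLLOW(<rest>) = { EOF, ), -, ], id, num }.
Union: FOLLOW(<stmts>) = { EOF, ), -, ], id, num }.

{ EOF, ), -, ], id, num }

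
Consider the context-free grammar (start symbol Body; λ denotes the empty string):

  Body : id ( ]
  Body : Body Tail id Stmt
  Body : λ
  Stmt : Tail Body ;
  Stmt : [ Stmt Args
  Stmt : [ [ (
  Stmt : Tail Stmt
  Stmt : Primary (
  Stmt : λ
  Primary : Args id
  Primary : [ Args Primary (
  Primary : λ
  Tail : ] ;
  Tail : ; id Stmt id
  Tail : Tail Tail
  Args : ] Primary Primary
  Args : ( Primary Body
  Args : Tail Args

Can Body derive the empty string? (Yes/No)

Yes

Body has an λ-production, so Body ⇒ λ.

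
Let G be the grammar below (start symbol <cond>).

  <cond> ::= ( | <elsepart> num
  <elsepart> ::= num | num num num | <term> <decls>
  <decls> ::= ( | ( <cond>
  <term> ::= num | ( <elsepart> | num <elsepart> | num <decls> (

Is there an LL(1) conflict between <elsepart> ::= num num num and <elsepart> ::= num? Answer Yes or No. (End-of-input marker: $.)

FIRST(num num num) = { num } and FIRST(num) = { num }.
Both contain num, so the two alternatives are not disjoint — LL(1) conflict.

Yes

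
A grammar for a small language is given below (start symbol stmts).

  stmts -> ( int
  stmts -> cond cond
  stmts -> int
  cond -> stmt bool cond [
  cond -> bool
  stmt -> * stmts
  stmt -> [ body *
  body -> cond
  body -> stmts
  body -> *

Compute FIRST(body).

From body -> cond: add FIRST(cond) = { *, [, bool }.
From body -> stmts: add FIRST(stmts) = { (, *, [, bool, int }.
body -> * contributes {*}.
Union: FIRST(body) = { (, *, [, bool, int }.

{ (, *, [, bool, int }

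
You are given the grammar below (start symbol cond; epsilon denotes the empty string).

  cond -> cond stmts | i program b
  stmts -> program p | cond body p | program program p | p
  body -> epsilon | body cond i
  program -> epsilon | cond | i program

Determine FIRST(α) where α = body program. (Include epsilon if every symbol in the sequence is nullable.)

{ i, epsilon }

Add FIRST(body)\{epsilon} = { i }; body is nullable, continue.
Add FIRST(program)\{epsilon} = { i }; program is nullable, continue.
Every symbol is nullable, so include epsilon.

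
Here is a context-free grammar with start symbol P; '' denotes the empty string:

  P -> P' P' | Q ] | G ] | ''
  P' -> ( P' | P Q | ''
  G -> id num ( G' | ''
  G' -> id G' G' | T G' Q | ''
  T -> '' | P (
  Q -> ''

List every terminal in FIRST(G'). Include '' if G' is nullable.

{ (, ], id, '' }

G' -> id G' G' contributes {id}.
From G' -> T G' Q: T, G', Q nullable, take FIRST(T) ∪ FIRST(G') ∪ FIRST(Q) = { (, ], id }; also '' since the whole RHS is nullable.
G' -> '' contributes ''.
Union: FIRST(G') = { (, ], id, '' }.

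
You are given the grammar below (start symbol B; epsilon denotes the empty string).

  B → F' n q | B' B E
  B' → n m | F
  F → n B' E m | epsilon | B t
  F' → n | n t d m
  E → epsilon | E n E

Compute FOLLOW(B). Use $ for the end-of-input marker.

B is the start symbol, so $ ∈ FOLLOW(B).
In B → B' B E: add FIRST(E)\{epsilon} = { n }.
  Since E is nullable, also add FOLLOW(B) = { $, n, t }.
In F → B t: add FIRST(t) = { t }.
Union: FOLLOW(B) = { $, n, t }.

{ $, n, t }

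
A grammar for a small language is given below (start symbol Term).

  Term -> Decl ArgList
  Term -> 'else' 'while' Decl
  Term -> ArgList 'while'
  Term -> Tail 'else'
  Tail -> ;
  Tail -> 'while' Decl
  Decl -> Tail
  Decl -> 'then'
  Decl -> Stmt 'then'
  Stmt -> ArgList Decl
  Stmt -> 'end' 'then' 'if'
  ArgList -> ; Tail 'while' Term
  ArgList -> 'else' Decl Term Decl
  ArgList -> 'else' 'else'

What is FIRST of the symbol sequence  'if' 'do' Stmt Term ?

{ 'if' }

'if' is a terminal; add {'if'} and stop.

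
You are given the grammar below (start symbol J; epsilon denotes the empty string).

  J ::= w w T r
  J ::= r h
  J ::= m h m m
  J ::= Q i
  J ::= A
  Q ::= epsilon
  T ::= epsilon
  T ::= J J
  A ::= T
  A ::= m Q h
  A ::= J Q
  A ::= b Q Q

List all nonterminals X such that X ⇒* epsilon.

Directly nullable (have an epsilon-production): Q, T.
J ::= A with every symbol nullable, so J is nullable.
A ::= T with every symbol nullable, so A is nullable.

{ A, J, Q, T }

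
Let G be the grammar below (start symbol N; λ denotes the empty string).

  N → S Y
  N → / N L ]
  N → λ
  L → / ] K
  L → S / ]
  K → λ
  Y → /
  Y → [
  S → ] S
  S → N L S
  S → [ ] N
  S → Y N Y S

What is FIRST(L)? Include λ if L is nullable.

{ /, [, ] }

L → / ] K contributes {/}.
From L → S / ]: add FIRST(S) = { /, [, ] }.
Union: FIRST(L) = { /, [, ] }.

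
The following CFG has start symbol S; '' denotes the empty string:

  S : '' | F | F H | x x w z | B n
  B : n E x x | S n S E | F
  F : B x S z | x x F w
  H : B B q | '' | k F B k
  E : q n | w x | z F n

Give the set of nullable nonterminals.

{ H, S }

Directly nullable (have an ''-production): S, H.
No other nonterminal has a production whose RHS symbols are all nullable.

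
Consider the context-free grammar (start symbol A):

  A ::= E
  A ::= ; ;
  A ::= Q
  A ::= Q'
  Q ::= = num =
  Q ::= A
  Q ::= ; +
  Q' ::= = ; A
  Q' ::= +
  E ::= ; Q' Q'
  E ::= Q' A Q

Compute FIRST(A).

From A ::= E: add FIRST(E) = { +, ;, = }.
A ::= ; ; contributes {;}.
From A ::= Q: add FIRST(Q) = { +, ;, = }.
From A ::= Q': add FIRST(Q') = { +, = }.
Union: FIRST(A) = { +, ;, = }.

{ +, ;, = }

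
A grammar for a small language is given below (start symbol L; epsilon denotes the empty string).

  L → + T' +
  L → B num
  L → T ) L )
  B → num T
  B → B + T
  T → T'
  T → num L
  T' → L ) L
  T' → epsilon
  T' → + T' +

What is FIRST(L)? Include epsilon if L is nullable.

L → + T' + contributes {+}.
From L → B num: add FIRST(B) = { num }.
From L → T ) L ): T nullable, take FIRST(T) ∪ {)} = { ), +, num }.
Union: FIRST(L) = { ), +, num }.

{ ), +, num }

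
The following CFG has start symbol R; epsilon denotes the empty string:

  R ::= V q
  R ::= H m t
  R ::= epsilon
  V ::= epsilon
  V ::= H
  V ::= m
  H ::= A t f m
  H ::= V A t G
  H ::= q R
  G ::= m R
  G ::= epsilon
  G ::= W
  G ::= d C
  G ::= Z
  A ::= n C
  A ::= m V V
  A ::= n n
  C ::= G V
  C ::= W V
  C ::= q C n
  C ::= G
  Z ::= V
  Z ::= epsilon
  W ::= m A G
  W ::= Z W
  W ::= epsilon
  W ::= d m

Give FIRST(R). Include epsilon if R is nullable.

{ m, n, q, epsilon }

From R ::= V q: V nullable, take FIRST(V) ∪ {q} = { m, n, q }.
From R ::= H m t: add FIRST(H) = { m, n, q }.
R ::= epsilon contributes epsilon.
Union: FIRST(R) = { m, n, q, epsilon }.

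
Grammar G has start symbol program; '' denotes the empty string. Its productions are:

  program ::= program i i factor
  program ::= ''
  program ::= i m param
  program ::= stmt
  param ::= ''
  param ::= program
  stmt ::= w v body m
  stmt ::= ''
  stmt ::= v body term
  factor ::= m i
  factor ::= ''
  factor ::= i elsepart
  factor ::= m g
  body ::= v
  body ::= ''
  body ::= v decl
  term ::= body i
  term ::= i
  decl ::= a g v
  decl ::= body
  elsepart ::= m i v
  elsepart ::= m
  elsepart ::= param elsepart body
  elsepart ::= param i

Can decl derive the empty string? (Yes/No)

decl ::= body and each of body is nullable, so decl ⇒* ''.

Yes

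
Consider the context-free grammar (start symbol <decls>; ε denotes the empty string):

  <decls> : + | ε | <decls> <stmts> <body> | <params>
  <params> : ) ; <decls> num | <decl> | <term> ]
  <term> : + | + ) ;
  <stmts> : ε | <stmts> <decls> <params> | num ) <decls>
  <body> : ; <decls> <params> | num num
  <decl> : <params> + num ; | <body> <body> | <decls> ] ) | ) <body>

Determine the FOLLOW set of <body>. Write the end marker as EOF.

In <decls> : <decls> <stmts> <body>: <body> is at the end, add FOLLOW(<decls>) = { EOF, ), +, ;, ], num }.
In <decl> : <body> <body>: add FIRST(<body>) = { ;, num }.
In <decl> : <body> <body>: <body> is at the end, add FOLLOW(<decl>) = { EOF, ), +, ;, ], num }.
In <decl> : ) <body>: <body> is at the end, add FOLLOW(<decl>) = { EOF, ), +, ;, ], num }.
Union: FOLLOW(<body>) = { EOF, ), +, ;, ], num }.

{ EOF, ), +, ;, ], num }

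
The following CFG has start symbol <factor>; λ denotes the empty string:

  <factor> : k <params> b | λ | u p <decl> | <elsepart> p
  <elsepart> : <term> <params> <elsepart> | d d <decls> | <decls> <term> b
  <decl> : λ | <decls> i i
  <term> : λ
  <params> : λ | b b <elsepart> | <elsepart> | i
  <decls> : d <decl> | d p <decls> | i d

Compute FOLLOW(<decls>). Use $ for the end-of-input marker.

In <elsepart> : d d <decls>: <decls> is at the end, add FOLLOW(<elsepart>) = { b, d, i, p }.
In <elsepart> : <decls> <term> b: add FIRST(<term> b) = { b }.
In <decl> : <decls> i i: add FIRST(i i) = { i }.
In <decls> : d p <decls>: <decls> is at the end, add FOLLOW(<decls>) = { b, d, i, p }.
Union: FOLLOW(<decls>) = { b, d, i, p }.

{ b, d, i, p }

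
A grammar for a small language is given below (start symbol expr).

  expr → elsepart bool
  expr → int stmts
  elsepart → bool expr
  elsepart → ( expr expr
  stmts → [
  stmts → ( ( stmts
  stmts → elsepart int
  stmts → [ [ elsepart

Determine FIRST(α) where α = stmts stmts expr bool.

Add FIRST(stmts) = { (, [, bool }; stmts is not nullable, stop.

{ (, [, bool }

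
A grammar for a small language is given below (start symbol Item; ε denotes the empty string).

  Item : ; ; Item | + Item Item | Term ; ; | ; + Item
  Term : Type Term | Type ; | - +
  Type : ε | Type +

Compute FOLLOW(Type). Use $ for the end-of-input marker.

In Term : Type Term: add FIRST(Term) = { +, -, ; }.
In Term : Type ;: add FIRST(;) = { ; }.
In Type : Type +: add FIRST(+) = { + }.
Union: FOLLOW(Type) = { +, -, ; }.

{ +, -, ; }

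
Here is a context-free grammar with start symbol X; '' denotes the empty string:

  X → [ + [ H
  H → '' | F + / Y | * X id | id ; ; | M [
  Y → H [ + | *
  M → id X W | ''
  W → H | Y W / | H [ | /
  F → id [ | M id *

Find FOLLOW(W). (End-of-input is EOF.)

In M → id X W: W is at the end, add FOLLOW(M) = { [, id }.
In W → Y W /: add FIRST(/) = { / }.
Union: FOLLOW(W) = { /, [, id }.

{ /, [, id }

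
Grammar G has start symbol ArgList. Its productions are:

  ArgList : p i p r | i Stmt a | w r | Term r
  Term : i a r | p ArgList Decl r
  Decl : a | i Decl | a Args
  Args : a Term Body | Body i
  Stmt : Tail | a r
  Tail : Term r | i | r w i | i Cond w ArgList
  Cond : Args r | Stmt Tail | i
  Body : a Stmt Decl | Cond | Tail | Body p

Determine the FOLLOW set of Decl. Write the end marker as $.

{ i, p, r }

In Term : p ArgList Decl r: add FIRST(r) = { r }.
In Decl : i Decl: Decl is at the end, add FOLLOW(Decl) = { i, p, r }.
In Body : a Stmt Decl: Decl is at the end, add FOLLOW(Body) = { i, p, r }.
Union: FOLLOW(Decl) = { i, p, r }.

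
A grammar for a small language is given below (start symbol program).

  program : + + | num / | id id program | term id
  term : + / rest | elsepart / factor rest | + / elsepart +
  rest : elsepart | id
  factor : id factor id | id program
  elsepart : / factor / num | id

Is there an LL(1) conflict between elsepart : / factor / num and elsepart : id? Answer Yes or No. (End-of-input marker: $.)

No

FIRST(/ factor / num) = { / } and FIRST(id) = { id }.
The FIRST sets are disjoint and neither alternative is nullable — no conflict.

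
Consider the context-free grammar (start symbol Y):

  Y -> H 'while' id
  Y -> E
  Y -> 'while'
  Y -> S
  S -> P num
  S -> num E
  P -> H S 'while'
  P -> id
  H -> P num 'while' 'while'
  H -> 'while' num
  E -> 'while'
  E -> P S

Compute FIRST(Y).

From Y -> H 'while' id: add FIRST(H) = { 'while', id }.
From Y -> E: add FIRST(E) = { 'while', id }.
Y -> 'while' contributes {'while'}.
From Y -> S: add FIRST(S) = { 'while', id, num }.
Union: FIRST(Y) = { 'while', id, num }.

{ 'while', id, num }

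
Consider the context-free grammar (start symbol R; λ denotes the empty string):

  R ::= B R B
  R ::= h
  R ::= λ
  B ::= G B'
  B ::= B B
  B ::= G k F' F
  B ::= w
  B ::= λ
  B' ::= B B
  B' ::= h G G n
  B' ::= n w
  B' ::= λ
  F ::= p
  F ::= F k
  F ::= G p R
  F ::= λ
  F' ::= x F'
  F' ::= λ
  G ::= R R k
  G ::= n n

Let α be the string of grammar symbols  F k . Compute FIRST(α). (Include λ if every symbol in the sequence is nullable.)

Add FIRST(F)\{λ} = { h, k, n, p, w }; F is nullable, continue.
k is a terminal; add {k} and stop.

{ h, k, n, p, w }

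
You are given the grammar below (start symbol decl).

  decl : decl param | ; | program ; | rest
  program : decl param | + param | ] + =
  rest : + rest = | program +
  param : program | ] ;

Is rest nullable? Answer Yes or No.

No

No nonterminal in this grammar is nullable.
No production of rest has an RHS whose symbols are all nullable, so rest is not nullable.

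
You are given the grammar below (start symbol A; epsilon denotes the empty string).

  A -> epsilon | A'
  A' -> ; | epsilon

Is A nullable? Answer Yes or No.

A has an epsilon-production, so A ⇒ epsilon.

Yes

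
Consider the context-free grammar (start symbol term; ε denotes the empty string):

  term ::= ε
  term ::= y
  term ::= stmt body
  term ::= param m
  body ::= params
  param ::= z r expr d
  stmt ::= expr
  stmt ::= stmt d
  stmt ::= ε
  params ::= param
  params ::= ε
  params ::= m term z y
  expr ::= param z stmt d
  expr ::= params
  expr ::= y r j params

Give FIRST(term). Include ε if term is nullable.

{ d, m, y, z, ε }

term ::= ε contributes ε.
term ::= y contributes {y}.
From term ::= stmt body: stmt, body nullable, take FIRST(stmt) ∪ FIRST(body) = { d, m, y, z }; also ε since the whole RHS is nullable.
From term ::= param m: add FIRST(param) = { z }.
Union: FIRST(term) = { d, m, y, z, ε }.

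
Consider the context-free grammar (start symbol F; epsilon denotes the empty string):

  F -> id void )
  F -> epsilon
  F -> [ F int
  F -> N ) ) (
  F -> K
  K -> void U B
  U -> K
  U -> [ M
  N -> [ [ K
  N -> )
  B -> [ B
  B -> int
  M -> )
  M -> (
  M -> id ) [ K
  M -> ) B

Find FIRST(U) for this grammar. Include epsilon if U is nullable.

{ [, void }

From U -> K: add FIRST(K) = { void }.
U -> [ M contributes {[}.
Union: FIRST(U) = { [, void }.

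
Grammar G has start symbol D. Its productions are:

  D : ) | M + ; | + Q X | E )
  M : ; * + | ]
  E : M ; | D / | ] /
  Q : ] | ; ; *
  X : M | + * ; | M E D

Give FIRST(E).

{ ), +, ;, ] }

From E : M ;: add FIRST(M) = { ;, ] }.
From E : D /: add FIRST(D) = { ), +, ;, ] }.
E : ] / contributes {]}.
Union: FIRST(E) = { ), +, ;, ] }.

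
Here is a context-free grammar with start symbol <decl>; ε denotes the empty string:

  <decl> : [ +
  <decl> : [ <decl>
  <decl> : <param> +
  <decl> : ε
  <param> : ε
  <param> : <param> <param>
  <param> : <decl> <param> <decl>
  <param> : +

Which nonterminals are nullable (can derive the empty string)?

{ <decl>, <param> }

Directly nullable (have an ε-production): <decl>, <param>.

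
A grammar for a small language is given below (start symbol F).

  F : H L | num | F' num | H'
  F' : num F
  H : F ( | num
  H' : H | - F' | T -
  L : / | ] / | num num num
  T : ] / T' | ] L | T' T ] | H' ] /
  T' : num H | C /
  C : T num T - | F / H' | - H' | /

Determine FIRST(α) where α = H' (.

{ -, /, ], num }

Add FIRST(H') = { -, /, ], num }; H' is not nullable, stop.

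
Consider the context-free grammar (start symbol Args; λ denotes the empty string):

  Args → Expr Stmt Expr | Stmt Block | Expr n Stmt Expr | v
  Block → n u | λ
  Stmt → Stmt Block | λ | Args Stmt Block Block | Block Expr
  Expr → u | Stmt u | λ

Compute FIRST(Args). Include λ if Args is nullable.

From Args → Expr Stmt Expr: Expr, Stmt, Expr nullable, take FIRST(Expr) ∪ FIRST(Stmt) ∪ FIRST(Expr) = { n, u, v }; also λ since the whole RHS is nullable.
From Args → Stmt Block: Stmt, Block nullable, take FIRST(Stmt) ∪ FIRST(Block) = { n, u, v }; also λ since the whole RHS is nullable.
From Args → Expr n Stmt Expr: Expr nullable, take FIRST(Expr) ∪ {n} = { n, u, v }.
Args → v contributes {v}.
Union: FIRST(Args) = { n, u, v, λ }.

{ n, u, v, λ }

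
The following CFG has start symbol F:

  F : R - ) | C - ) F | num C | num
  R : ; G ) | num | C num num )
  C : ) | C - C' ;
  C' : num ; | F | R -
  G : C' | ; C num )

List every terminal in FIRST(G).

{ ), ;, num }

From G : C': add FIRST(C') = { ), ;, num }.
G : ; C num ) contributes {;}.
Union: FIRST(G) = { ), ;, num }.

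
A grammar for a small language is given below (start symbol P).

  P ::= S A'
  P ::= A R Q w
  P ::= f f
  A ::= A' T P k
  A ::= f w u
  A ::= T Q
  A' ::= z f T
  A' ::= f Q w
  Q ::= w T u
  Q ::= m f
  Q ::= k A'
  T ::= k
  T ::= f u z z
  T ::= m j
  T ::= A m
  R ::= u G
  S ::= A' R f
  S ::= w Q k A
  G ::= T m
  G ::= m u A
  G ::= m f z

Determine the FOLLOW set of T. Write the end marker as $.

In A ::= A' T P k: add FIRST(P k) = { f, k, m, w, z }.
In A ::= T Q: add FIRST(Q) = { k, m, w }.
In A' ::= z f T: T is at the end, add FOLLOW(A') = { $, f, k, m, u, w, z }.
In Q ::= w T u: add FIRST(u) = { u }.
In G ::= T m: add FIRST(m) = { m }.
Union: FOLLOW(T) = { $, f, k, m, u, w, z }.

{ $, f, k, m, u, w, z }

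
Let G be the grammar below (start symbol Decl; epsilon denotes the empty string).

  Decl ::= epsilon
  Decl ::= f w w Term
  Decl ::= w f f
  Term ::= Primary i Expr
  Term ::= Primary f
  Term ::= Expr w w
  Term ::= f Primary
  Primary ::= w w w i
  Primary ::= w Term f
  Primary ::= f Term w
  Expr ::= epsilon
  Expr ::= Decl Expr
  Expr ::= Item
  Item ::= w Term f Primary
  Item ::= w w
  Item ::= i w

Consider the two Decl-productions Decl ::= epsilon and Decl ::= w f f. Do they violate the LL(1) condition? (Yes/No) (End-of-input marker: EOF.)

FIRST(epsilon) = { epsilon } and FIRST(w f f) = { w }.
The first alternative is nullable and FOLLOW(Decl) = { EOF, f, i, w } shares w with FIRST of the second — conflict.

Yes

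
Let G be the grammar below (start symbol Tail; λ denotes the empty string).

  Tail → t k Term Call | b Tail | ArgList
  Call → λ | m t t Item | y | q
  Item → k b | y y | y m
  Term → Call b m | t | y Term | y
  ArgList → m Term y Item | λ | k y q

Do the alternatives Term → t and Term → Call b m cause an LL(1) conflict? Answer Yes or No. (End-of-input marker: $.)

No

FIRST(t) = { t } and FIRST(Call b m) = { b, m, q, y }.
The FIRST sets are disjoint and neither alternative is nullable — no conflict.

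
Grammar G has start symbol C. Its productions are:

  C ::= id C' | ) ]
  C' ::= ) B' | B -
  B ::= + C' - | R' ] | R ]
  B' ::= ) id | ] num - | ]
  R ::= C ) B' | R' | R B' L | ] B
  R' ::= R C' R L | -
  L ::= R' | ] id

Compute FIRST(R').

From R' ::= R C' R L: add FIRST(R) = { ), -, ], id }.
R' ::= - contributes {-}.
Union: FIRST(R') = { ), -, ], id }.

{ ), -, ], id }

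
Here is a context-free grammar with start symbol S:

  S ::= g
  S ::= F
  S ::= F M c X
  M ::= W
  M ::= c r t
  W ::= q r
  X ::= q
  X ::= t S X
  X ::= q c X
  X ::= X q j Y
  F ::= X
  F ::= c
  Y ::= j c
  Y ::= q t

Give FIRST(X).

X ::= q contributes {q}.
X ::= t S X contributes {t}.
X ::= q c X contributes {q}.
From X ::= X q j Y: add FIRST(X) = { q, t }.
Union: FIRST(X) = { q, t }.

{ q, t }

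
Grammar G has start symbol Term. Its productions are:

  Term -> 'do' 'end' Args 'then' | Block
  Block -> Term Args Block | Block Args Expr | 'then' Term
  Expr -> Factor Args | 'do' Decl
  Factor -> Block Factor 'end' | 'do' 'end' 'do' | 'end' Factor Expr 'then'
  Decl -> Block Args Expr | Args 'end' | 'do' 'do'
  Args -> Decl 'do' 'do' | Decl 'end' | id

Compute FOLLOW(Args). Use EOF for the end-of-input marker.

{ EOF, 'do', 'end', 'then', id }

In Term -> 'do' 'end' Args 'then': add FIRST('then') = { 'then' }.
In Block -> Term Args Block: add FIRST(Block) = { 'do', 'then' }.
In Block -> Block Args Expr: add FIRST(Expr) = { 'do', 'end', 'then' }.
In Expr -> Factor Args: Args is at the end, add FOLLOW(Expr) = { EOF, 'do', 'end', 'then', id }.
In Decl -> Block Args Expr: add FIRST(Expr) = { 'do', 'end', 'then' }.
In Decl -> Args 'end': add FIRST('end') = { 'end' }.
Union: FOLLOW(Args) = { EOF, 'do', 'end', 'then', id }.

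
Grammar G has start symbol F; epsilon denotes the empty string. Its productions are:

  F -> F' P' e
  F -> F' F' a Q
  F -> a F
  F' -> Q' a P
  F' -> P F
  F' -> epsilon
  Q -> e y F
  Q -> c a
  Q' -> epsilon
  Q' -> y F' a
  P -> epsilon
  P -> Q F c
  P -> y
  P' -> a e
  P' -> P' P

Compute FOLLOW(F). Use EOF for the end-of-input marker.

{ EOF, a, c, e, y }

F is the start symbol, so EOF ∈ FOLLOW(F).
In F -> a F: F is at the end, add FOLLOW(F) = { EOF, a, c, e, y }.
In F' -> P F: F is at the end, add FOLLOW(F') = { a, c, e, y }.
In Q -> e y F: F is at the end, add FOLLOW(Q) = { EOF, a, c, e, y }.
In P -> Q F c: add FIRST(c) = { c }.
Union: FOLLOW(F) = { EOF, a, c, e, y }.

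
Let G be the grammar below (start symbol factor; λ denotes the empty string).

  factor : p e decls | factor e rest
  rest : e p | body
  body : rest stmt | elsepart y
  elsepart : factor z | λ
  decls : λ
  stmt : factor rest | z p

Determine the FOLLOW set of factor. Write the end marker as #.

{ #, e, p, y, z }

factor is the start symbol, so # ∈ FOLLOW(factor).
In factor : factor e rest: add FIRST(e rest) = { e }.
In elsepart : factor z: add FIRST(z) = { z }.
In stmt : factor rest: add FIRST(rest) = { e, p, y }.
Union: FOLLOW(factor) = { #, e, p, y, z }.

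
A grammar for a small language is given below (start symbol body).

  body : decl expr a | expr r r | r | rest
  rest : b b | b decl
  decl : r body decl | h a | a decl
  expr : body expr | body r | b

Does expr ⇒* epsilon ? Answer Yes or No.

No

No nonterminal in this grammar is nullable.
No production of expr has an RHS whose symbols are all nullable, so expr is not nullable.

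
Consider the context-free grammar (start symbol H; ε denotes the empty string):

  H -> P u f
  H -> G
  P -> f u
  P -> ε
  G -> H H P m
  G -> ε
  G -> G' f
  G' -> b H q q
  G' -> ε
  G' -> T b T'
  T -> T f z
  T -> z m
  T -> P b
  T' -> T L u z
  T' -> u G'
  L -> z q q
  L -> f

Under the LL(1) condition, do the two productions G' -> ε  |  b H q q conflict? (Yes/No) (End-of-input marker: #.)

No

FIRST(ε) = { ε } and FIRST(b H q q) = { b }.
The first is nullable but FOLLOW(G') = { f } is disjoint from FIRST of the second.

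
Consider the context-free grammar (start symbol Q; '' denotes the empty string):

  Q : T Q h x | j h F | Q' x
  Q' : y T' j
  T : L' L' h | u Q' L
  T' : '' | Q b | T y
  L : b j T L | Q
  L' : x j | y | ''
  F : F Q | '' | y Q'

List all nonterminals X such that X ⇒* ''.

Directly nullable (have an ''-production): T', L', F.
No other nonterminal has a production whose RHS symbols are all nullable.

{ F, L', T' }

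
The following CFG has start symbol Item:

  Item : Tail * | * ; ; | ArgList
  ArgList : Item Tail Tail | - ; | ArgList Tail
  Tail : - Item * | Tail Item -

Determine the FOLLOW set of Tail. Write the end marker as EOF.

{ EOF, *, - }

In Item : Tail *: add FIRST(*) = { * }.
In ArgList : Item Tail Tail: add FIRST(Tail) = { - }.
In ArgList : Item Tail Tail: Tail is at the end, add FOLLOW(ArgList) = { EOF, *, - }.
In ArgList : ArgList Tail: Tail is at the end, add FOLLOW(ArgList) = { EOF, *, - }.
In Tail : Tail Item -: add FIRST(Item -) = { *, - }.
Union: FOLLOW(Tail) = { EOF, *, - }.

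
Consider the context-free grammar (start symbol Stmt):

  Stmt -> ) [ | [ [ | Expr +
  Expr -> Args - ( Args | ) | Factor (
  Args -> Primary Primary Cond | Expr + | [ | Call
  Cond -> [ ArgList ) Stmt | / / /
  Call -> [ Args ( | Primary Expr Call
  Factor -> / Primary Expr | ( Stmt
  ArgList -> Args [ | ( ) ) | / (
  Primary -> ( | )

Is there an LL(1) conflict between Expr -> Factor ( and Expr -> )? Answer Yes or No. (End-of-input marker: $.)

FIRST(Factor () = { (, / } and FIRST()) = { ) }.
The FIRST sets are disjoint and neither alternative is nullable — no conflict.

No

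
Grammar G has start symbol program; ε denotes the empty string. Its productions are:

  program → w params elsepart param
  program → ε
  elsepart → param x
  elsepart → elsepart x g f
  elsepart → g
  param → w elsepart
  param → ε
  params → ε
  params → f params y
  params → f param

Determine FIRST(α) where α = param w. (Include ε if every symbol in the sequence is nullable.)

Add FIRST(param)\{ε} = { w }; param is nullable, continue.
w is a terminal; add {w} and stop.

{ w }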